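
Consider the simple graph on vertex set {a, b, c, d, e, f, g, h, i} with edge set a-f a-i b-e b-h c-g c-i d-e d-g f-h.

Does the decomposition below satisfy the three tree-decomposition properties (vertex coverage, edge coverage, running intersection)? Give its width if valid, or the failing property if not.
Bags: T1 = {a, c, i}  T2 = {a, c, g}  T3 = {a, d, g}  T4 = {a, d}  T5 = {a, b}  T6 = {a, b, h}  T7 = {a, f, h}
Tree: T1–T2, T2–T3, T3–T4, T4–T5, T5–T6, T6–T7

No — vertex e appears in no bag.

A tree decomposition must satisfy three properties: every vertex lies in some bag; for every edge, both endpoints lie together in some bag; and for every vertex, the bags containing it form a connected subtree. Here vertex e appears in no bag, so the decomposition is invalid.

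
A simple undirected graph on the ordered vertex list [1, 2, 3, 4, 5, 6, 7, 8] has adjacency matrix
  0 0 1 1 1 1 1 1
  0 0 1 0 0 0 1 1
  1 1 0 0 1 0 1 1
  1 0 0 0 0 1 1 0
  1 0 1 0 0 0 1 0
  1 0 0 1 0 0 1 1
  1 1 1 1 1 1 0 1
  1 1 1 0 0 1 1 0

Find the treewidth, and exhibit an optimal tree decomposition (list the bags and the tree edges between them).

Treewidth 3.
One optimal decomposition is:
Bags: B1 = {1, 3, 5, 7}  B2 = {1, 3, 7, 8}  B3 = {1, 6, 7, 8}  B4 = {1, 4, 6, 7}  B5 = {2, 3, 7, 8}
Tree: B1–B2, B2–B3, B3–B4, B2–B5

The largest bag has 4 vertices, giving width 3; this decomposition certifies tw(G) ≤ 3. On the other hand G contains the 4-clique {1, 3, 7, 8}. A clique must lie in a single bag of any decomposition, so no decomposition can have width below 3. Combining the bounds, tw(G) = 3.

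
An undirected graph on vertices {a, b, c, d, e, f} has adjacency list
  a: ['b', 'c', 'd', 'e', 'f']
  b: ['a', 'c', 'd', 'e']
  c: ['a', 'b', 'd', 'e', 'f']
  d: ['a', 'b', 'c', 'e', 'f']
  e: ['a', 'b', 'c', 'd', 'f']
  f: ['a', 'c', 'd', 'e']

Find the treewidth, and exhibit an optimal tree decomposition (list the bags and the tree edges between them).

Each bag holds 5 vertices, so the decomposition has width 4, which upper-bounds the treewidth. On the other hand G contains the 5-clique {a, c, d, e, f}. A clique must lie in a single bag of any decomposition, so no decomposition can have width below 4. Hence tw(G) = 4 exactly.

Treewidth 4.
One such decomposition:
Bags: B1 = {a, c, d, e, f}  B2 = {a, b, c, d, e}
Tree: B1–B2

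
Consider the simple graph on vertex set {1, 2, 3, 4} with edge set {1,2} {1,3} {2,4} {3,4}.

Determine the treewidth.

2

A width-2 tree decomposition is:
Bags: B1 = {2, 3, 4}  B2 = {1, 2, 3}
Tree: B1–B2
Each bag holds 3 vertices, so the decomposition has width 2, which upper-bounds the treewidth. The edges 3–4–2–1–3 form a cycle, so G is not a tree and its treewidth is at least 2. Therefore the treewidth is 2.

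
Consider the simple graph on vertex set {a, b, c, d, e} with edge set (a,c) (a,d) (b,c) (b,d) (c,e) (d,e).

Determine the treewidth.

2

A width-2 tree decomposition is:
Bags: B1 = {c, d, e}  B2 = {b, c, d}  B3 = {a, c, d}
Tree: B1–B2, B2–B3
The largest bag has 3 vertices, giving width 2; this decomposition certifies tw(G) ≤ 2. For the lower bound, G contains the cycle e–c–b–d–e, so G is not a forest; only forests have treewidth ≤ 1, hence tw(G) ≥ 2. Hence tw(G) = 2 exactly.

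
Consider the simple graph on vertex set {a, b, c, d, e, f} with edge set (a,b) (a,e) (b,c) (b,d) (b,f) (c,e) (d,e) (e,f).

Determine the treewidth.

A width-2 tree decomposition is:
Bags: B1 = {b, c, e}  B2 = {b, d, e}  B3 = {a, b, e}  B4 = {b, e, f}
Tree: B1–B2, B2–B3, B3–B4
Every bag has size at most 3, so the width is 3 − 1 = 2 and tw(G) ≤ 2. Since b–c–e–d–b is a cycle in G, G is not acyclic. Forests are exactly the graphs of treewidth ≤ 1, so tw(G) ≥ 2. Hence tw(G) = 2 exactly.

2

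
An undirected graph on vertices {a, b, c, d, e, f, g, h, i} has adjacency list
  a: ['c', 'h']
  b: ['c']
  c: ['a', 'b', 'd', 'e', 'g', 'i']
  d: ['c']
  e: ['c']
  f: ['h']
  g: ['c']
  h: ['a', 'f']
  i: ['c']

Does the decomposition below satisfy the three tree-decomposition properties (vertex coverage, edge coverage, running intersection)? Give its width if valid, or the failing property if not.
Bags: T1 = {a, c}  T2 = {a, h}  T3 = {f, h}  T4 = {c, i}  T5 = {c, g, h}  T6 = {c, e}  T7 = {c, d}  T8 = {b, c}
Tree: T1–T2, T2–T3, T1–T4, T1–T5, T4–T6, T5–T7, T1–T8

A tree decomposition must satisfy three properties: every vertex lies in some bag; for every edge, both endpoints lie together in some bag; and for every vertex, the bags containing it form a connected subtree. Here bags containing vertex h are not connected in the tree, so the decomposition is invalid.

No — bags containing vertex h are not connected in the tree.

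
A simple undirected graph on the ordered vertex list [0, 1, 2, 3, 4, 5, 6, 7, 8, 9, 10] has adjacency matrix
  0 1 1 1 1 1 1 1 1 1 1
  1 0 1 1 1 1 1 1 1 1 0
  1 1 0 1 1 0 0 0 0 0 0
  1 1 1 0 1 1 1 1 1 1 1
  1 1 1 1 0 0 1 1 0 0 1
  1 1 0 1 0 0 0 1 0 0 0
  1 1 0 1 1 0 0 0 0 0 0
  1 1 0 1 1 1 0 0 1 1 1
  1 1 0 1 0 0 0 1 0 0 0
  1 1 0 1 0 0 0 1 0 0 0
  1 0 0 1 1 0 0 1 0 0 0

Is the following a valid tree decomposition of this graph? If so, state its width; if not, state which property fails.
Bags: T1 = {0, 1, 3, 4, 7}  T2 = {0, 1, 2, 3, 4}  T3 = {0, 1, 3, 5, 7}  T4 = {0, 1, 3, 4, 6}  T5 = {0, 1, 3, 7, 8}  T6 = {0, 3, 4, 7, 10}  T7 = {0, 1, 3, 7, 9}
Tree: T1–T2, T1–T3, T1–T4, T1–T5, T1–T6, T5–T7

Every vertex of G appears in some bag (union = {0, 1, 2, 3, 4, 5, 6, 7, 8, 9, 10}); every edge is covered by a bag; and for each vertex v the set of bags containing v is connected in the bag tree. The decomposition is therefore valid. The largest bag has 5 vertices, so the width is 4.

Yes; width 4.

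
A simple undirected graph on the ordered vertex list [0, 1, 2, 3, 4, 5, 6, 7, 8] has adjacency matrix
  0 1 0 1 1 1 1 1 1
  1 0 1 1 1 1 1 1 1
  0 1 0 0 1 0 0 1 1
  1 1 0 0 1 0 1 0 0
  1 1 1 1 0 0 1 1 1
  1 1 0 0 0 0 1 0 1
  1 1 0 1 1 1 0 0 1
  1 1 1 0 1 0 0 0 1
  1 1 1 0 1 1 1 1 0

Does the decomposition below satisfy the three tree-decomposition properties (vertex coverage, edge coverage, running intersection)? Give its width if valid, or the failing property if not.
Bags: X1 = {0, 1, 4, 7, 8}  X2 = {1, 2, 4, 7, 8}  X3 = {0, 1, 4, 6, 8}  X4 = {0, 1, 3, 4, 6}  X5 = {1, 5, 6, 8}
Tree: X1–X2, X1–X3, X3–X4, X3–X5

No — edge (0,5) lies in no bag.

A tree decomposition must satisfy three properties: every vertex lies in some bag; for every edge, both endpoints lie together in some bag; and for every vertex, the bags containing it form a connected subtree. Here edge (0,5) lies in no bag, so the decomposition is invalid.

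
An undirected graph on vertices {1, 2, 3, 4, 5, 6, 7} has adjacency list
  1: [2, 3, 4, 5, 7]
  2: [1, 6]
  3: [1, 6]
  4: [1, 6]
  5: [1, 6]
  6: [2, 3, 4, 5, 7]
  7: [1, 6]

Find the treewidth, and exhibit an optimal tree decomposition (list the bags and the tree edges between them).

Every bag has size at most 3, so the width is 3 − 1 = 2 and tw(G) ≤ 2. The edges 1–7–6–2–1 form a cycle, so G is not a tree and its treewidth is at least 2. The upper and lower bounds meet at 2, so that is the treewidth.

Treewidth 2.
One optimal decomposition is:
Bags: B1 = {1, 6, 7}  B2 = {1, 2, 6}  B3 = {1, 3, 6}  B4 = {1, 5, 6}  B5 = {1, 4, 6}
Tree: B1–B2, B2–B3, B3–B4, B4–B5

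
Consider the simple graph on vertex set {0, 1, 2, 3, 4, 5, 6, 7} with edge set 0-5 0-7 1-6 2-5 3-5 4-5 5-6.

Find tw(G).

A width-1 tree decomposition is:
Bags: B1 = {0, 5}  B2 = {3, 5}  B3 = {5, 6}  B4 = {1, 6}  B5 = {0, 7}  B6 = {2, 5}  B7 = {4, 5}
Tree: B1–B2, B1–B3, B3–B4, B1–B5, B2–B6, B1–B7
The largest bag has 2 vertices, giving width 1; this decomposition certifies tw(G) ≤ 1. Any graph with an edge has treewidth ≥ 1, and G has the edge 5–0. Therefore the treewidth is 1.

1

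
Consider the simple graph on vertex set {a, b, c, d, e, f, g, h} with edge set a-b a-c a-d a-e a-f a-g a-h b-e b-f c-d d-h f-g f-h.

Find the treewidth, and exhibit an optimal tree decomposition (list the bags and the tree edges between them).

Treewidth 2.
Bags: B1 = {a, d, h}  B2 = {a, f, h}  B3 = {a, b, f}  B4 = {a, f, g}  B5 = {a, b, e}  B6 = {a, c, d}
Tree: B1–B2, B2–B3, B2–B4, B3–B5, B1–B6

The largest bag has 3 vertices, giving width 2; this decomposition certifies tw(G) ≤ 2. Conversely, {a, d, h} is a clique of size 3, and the vertices of any clique must share a bag in every tree decomposition; so some bag has ≥ 3 vertices and tw(G) ≥ 2. Hence tw(G) = 2 exactly.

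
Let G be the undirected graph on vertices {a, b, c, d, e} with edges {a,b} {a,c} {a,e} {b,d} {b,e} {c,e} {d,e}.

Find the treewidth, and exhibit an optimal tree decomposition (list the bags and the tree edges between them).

Every bag has size at most 3, so the width is 3 − 1 = 2 and tw(G) ≤ 2. For the lower bound, the 3 vertices {b, d, e} are pairwise adjacent, and any tree decomposition puts a clique entirely inside one bag — forcing width ≥ 2. Hence tw(G) = 2 exactly.

Treewidth 2.
One optimal decomposition is:
Bags: B1 = {b, d, e}  B2 = {a, b, e}  B3 = {a, c, e}
Tree: B1–B2, B2–B3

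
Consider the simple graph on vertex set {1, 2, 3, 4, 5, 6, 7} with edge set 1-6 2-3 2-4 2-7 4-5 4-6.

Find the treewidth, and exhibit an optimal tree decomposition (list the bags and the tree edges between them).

Treewidth 1.
One optimal decomposition is:
Bags: B1 = {4, 6}  B2 = {2, 4}  B3 = {4, 5}  B4 = {1, 6}  B5 = {2, 3}  B6 = {2, 7}
Tree: B1–B2, B2–B3, B1–B4, B2–B5, B5–B6

Every bag has size at most 2, so the width is 2 − 1 = 1 and tw(G) ≤ 1. G has an edge, so its treewidth is at least 1. Combining the bounds, tw(G) = 1.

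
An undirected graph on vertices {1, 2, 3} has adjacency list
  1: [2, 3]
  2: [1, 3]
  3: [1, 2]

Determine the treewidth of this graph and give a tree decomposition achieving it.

Treewidth 2.
One optimal decomposition is:
Bags: B1 = {1, 2, 3}
Tree: (single bag)

A single bag containing all 3 vertices is trivially a valid decomposition of width 2. For the lower bound, the 3 vertices {1, 2, 3} are pairwise adjacent, and any tree decomposition puts a clique entirely inside one bag — forcing width ≥ 2. Combining the bounds, tw(G) = 2.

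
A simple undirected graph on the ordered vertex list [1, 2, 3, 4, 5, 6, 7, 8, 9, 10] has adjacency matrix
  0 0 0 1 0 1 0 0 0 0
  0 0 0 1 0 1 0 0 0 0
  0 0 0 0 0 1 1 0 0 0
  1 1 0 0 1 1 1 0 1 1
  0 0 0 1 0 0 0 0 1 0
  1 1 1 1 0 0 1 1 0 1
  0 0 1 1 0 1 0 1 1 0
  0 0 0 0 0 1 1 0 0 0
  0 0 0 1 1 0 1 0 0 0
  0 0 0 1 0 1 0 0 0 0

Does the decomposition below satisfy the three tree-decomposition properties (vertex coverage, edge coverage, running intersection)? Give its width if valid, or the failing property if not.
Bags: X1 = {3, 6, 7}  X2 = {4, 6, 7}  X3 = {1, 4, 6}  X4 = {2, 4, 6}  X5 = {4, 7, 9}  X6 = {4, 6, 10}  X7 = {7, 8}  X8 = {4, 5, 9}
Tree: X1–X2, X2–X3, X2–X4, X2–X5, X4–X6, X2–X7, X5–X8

No — edge (6,8) lies in no bag.

A tree decomposition must satisfy three properties: every vertex lies in some bag; for every edge, both endpoints lie together in some bag; and for every vertex, the bags containing it form a connected subtree. Here edge (6,8) lies in no bag, so the decomposition is invalid.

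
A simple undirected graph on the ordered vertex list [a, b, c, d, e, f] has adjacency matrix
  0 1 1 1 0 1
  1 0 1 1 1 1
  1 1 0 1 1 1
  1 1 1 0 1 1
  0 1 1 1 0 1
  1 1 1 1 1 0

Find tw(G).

A width-4 tree decomposition is:
Bags: B1 = {b, c, d, e, f}  B2 = {a, b, c, d, f}
Tree: B1–B2
Each bag holds 5 vertices, so the decomposition has width 4, which upper-bounds the treewidth. On the other hand G contains the 5-clique {b, c, d, e, f}. A clique must lie in a single bag of any decomposition, so no decomposition can have width below 4. Combining the bounds, tw(G) = 4.

4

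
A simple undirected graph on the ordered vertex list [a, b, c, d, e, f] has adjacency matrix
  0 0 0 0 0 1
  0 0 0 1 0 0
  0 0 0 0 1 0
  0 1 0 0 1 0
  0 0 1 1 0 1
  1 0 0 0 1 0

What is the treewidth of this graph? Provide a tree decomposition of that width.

Treewidth 1.
One such decomposition:
Bags: B1 = {e, f}  B2 = {c, e}  B3 = {d, e}  B4 = {b, d}  B5 = {a, f}
Tree: B1–B2, B2–B3, B3–B4, B1–B5

Each bag holds 2 vertices, so the decomposition has width 1, which upper-bounds the treewidth. Since G has at least one edge (e.g. f–e), it is not an edgeless graph, so tw(G) ≥ 1. Combining the bounds, tw(G) = 1.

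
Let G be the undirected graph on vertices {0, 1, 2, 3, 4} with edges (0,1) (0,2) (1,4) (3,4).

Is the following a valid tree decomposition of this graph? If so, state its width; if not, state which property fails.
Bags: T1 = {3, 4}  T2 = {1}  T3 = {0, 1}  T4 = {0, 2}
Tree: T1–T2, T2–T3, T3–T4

A tree decomposition must satisfy three properties: every vertex lies in some bag; for every edge, both endpoints lie together in some bag; and for every vertex, the bags containing it form a connected subtree. Here edge (4,1) lies in no bag, so the decomposition is invalid.

No — edge (4,1) lies in no bag.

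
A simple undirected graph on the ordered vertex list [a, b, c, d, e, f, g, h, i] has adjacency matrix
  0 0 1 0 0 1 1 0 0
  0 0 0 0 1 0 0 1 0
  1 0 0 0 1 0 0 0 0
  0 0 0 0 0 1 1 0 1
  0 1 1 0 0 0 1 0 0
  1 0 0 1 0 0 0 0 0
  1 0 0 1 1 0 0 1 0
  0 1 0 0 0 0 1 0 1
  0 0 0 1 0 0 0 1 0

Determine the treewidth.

A width-3 tree decomposition is:
Bags: B1 = {a, d, f, i}  B2 = {a, d, g, i}  B3 = {a, g, h, i}  B4 = {a, c, g, h}  B5 = {c, e, g, h}  B6 = {b, c, e, h}
Tree: B1–B2, B2–B3, B3–B4, B4–B5, B5–B6
Every bag has size at most 4, so the width is 4 − 1 = 3 and tw(G) ≤ 3. For the lower bound: the 4 vertex sets {d,f,i}, {a}, {g}, {b,c,e,h} are disjoint, each induces a connected subgraph, and every pair is joined by at least one edge of G. Contracting each set to a single vertex therefore yields K_{4} as a minor, and since treewidth is minor-monotone, tw(G) ≥ tw(K_{4}) = 3. Hence tw(G) = 3 exactly.

3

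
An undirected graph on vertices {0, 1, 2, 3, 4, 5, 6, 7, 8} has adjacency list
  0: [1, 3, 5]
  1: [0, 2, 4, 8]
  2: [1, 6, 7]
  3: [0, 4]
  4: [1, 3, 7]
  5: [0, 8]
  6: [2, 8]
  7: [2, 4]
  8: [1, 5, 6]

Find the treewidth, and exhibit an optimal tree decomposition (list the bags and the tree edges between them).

Treewidth 3.
One such decomposition:
Bags: B1 = {2, 4, 6, 7}  B2 = {1, 2, 4, 6}  B3 = {1, 4, 6, 8}  B4 = {1, 3, 4, 8}  B5 = {0, 1, 3, 8}  B6 = {0, 3, 5, 8}
Tree: B1–B2, B2–B3, B3–B4, B4–B5, B5–B6

The largest bag has 4 vertices, giving width 3; this decomposition certifies tw(G) ≤ 3. For the lower bound: the 4 vertex sets {2,6,7}, {4}, {1}, {0,3,5,8} are disjoint, each induces a connected subgraph, and every pair is joined by at least one edge of G. Contracting each set to a single vertex therefore yields K_{4} as a minor, and since treewidth is minor-monotone, tw(G) ≥ tw(K_{4}) = 3. Therefore the treewidth is 3.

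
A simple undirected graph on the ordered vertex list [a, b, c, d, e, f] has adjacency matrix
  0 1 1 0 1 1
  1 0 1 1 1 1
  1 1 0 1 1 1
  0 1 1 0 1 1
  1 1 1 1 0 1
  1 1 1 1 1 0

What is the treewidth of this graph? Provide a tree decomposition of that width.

Treewidth 4.
One such decomposition:
Bags: B1 = {b, c, d, e, f}  B2 = {a, b, c, e, f}
Tree: B1–B2

Each bag holds 5 vertices, so the decomposition has width 4, which upper-bounds the treewidth. Conversely, {b, c, d, e, f} is a clique of size 5, and the vertices of any clique must share a bag in every tree decomposition; so some bag has ≥ 5 vertices and tw(G) ≥ 4. Combining the bounds, tw(G) = 4.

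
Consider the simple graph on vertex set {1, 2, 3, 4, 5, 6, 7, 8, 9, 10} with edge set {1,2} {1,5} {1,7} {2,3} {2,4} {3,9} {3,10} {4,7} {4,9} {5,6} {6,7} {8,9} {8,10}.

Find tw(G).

2

A width-2 tree decomposition is:
Bags: B1 = {1, 5, 6}  B2 = {1, 6, 7}  B3 = {1, 2, 7}  B4 = {2, 4, 7}  B5 = {2, 3, 4}  B6 = {3, 4, 9}  B7 = {3, 9, 10}  B8 = {8, 9, 10}
Tree: B1–B2, B2–B3, B3–B4, B4–B5, B5–B6, B6–B7, B7–B8
Each bag holds 3 vertices, so the decomposition has width 2, which upper-bounds the treewidth. For the lower bound, G contains the cycle 5–6–7–1–5, so G is not a forest; only forests have treewidth ≤ 1, hence tw(G) ≥ 2. Combining the bounds, tw(G) = 2.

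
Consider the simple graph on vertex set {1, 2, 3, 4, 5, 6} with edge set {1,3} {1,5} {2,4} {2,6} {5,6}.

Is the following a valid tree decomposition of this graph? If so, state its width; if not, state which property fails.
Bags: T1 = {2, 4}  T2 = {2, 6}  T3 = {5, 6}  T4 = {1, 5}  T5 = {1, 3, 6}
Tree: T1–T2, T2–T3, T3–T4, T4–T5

No — bags containing vertex 6 are not connected in the tree.

A tree decomposition must satisfy three properties: every vertex lies in some bag; for every edge, both endpoints lie together in some bag; and for every vertex, the bags containing it form a connected subtree. Here bags containing vertex 6 are not connected in the tree, so the decomposition is invalid.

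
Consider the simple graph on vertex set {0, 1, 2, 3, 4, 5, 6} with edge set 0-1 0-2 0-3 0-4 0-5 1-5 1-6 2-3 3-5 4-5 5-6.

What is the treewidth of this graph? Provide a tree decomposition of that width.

Treewidth 2.
One such decomposition:
Bags: B1 = {0, 1, 5}  B2 = {0, 3, 5}  B3 = {0, 2, 3}  B4 = {0, 4, 5}  B5 = {1, 5, 6}
Tree: B1–B2, B2–B3, B2–B4, B1–B5

Every bag has size at most 3, so the width is 3 − 1 = 2 and tw(G) ≤ 2. For the lower bound, the 3 vertices {0, 2, 3} are pairwise adjacent, and any tree decomposition puts a clique entirely inside one bag — forcing width ≥ 2. Combining the bounds, tw(G) = 2.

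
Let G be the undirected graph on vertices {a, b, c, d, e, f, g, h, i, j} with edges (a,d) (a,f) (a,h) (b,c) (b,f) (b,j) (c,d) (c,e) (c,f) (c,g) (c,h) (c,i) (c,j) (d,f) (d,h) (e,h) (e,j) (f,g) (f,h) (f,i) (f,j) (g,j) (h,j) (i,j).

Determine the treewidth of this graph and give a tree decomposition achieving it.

Treewidth 3.
One optimal decomposition is:
Bags: B1 = {c, f, h, j}  B2 = {c, e, h, j}  B3 = {c, f, g, j}  B4 = {c, f, i, j}  B5 = {b, c, f, j}  B6 = {c, d, f, h}  B7 = {a, d, f, h}
Tree: B1–B2, B1–B3, B1–B4, B3–B5, B1–B6, B6–B7

The largest bag has 4 vertices, giving width 3; this decomposition certifies tw(G) ≤ 3. On the other hand G contains the 4-clique {c, e, h, j}. A clique must lie in a single bag of any decomposition, so no decomposition can have width below 3. Hence tw(G) = 3 exactly.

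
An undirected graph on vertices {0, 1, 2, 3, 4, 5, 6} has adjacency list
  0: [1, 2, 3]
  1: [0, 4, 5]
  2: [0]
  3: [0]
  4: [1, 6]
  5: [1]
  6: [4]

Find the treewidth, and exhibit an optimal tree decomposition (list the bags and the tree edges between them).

Treewidth 1.
One such decomposition:
Bags: B1 = {0, 1}  B2 = {1, 4}  B3 = {0, 2}  B4 = {4, 6}  B5 = {1, 5}  B6 = {0, 3}
Tree: B1–B2, B1–B3, B2–B4, B2–B5, B1–B6

The largest bag has 2 vertices, giving width 1; this decomposition certifies tw(G) ≤ 1. Any graph with an edge has treewidth ≥ 1, and G has the edge 1–0. Hence tw(G) = 1 exactly.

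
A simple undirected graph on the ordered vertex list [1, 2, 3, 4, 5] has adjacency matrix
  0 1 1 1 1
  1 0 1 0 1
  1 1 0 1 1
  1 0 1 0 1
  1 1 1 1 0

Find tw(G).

3

A width-3 tree decomposition is:
Bags: B1 = {1, 2, 3, 5}  B2 = {1, 3, 4, 5}
Tree: B1–B2
The largest bag has 4 vertices, giving width 3; this decomposition certifies tw(G) ≤ 3. For the lower bound, the 4 vertices {1, 2, 3, 5} are pairwise adjacent, and any tree decomposition puts a clique entirely inside one bag — forcing width ≥ 3. Hence tw(G) = 3 exactly.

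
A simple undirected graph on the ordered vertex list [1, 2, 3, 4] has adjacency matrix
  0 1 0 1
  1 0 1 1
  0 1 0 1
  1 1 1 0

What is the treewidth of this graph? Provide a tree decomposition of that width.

Treewidth 2.
Bags: B1 = {2, 3, 4}  B2 = {1, 2, 4}
Tree: B1–B2

Every bag has size at most 3, so the width is 3 − 1 = 2 and tw(G) ≤ 2. Conversely, {1, 2, 4} is a clique of size 3, and the vertices of any clique must share a bag in every tree decomposition; so some bag has ≥ 3 vertices and tw(G) ≥ 2. The upper and lower bounds meet at 2, so that is the treewidth.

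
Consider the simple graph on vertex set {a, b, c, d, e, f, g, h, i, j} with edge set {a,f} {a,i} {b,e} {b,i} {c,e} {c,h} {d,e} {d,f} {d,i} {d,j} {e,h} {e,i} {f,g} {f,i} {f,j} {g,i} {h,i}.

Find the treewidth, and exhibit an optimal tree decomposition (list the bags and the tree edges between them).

Treewidth 2.
One such decomposition:
Bags: B1 = {d, f, i}  B2 = {d, e, i}  B3 = {e, h, i}  B4 = {c, e, h}  B5 = {b, e, i}  B6 = {d, f, j}  B7 = {a, f, i}  B8 = {f, g, i}
Tree: B1–B2, B2–B3, B3–B4, B3–B5, B1–B6, B1–B7, B7–B8

Each bag holds 3 vertices, so the decomposition has width 2, which upper-bounds the treewidth. For the lower bound, the 3 vertices {d, f, j} are pairwise adjacent, and any tree decomposition puts a clique entirely inside one bag — forcing width ≥ 2. The upper and lower bounds meet at 2, so that is the treewidth.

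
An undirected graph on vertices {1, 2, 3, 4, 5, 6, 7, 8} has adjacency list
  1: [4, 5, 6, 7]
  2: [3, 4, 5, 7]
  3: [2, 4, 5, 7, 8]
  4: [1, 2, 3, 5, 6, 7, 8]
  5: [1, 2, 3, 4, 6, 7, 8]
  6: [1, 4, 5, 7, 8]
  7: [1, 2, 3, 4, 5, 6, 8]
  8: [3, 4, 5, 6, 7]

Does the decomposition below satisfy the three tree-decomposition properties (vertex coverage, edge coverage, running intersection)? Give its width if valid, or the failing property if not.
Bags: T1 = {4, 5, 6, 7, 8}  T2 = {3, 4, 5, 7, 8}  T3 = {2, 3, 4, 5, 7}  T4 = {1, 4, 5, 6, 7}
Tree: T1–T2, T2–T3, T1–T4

Yes; width 4.

Vertex coverage: the bags together contain {1, 2, 3, 4, 5, 6, 7, 8}, the full vertex set. Edge coverage: each edge of G has both endpoints in at least one bag. Running intersection: for every vertex, the bags containing it form a connected subtree. All three properties hold, so this is a valid tree decomposition of width max|bag| − 1 = 4, and hence tw(G) ≤ 4.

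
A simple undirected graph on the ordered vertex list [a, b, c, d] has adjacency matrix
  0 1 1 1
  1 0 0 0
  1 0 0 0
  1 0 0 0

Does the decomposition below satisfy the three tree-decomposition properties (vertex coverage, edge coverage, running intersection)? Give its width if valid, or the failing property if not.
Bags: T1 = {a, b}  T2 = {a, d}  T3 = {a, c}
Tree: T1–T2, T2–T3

Yes; width 1.

Vertex coverage: the bags together contain {a, b, c, d}, the full vertex set. Edge coverage: each edge of G has both endpoints in at least one bag. Running intersection: for every vertex, the bags containing it form a connected subtree. All three properties hold, so this is a valid tree decomposition of width max|bag| − 1 = 1, and hence tw(G) ≤ 1.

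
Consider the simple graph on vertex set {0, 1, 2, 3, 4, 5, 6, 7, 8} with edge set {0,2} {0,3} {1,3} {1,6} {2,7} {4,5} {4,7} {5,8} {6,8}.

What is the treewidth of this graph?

A width-2 tree decomposition is:
Bags: B1 = {0, 1, 3}  B2 = {0, 1, 2}  B3 = {1, 2, 7}  B4 = {1, 4, 7}  B5 = {1, 4, 5}  B6 = {1, 5, 8}  B7 = {1, 6, 8}
Tree: B1–B2, B2–B3, B3–B4, B4–B5, B5–B6, B6–B7
Each bag holds 3 vertices, so the decomposition has width 2, which upper-bounds the treewidth. The edges 1–3–0–2–7–4–5–8–6–1 form a cycle, so G is not a tree and its treewidth is at least 2. Combining the bounds, tw(G) = 2.

2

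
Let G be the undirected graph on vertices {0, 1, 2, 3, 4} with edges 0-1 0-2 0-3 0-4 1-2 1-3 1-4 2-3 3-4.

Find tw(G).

3

A width-3 tree decomposition is:
Bags: B1 = {0, 1, 2, 3}  B2 = {0, 1, 3, 4}
Tree: B1–B2
Each bag holds 4 vertices, so the decomposition has width 3, which upper-bounds the treewidth. On the other hand G contains the 4-clique {0, 1, 2, 3}. A clique must lie in a single bag of any decomposition, so no decomposition can have width below 3. Therefore the treewidth is 3.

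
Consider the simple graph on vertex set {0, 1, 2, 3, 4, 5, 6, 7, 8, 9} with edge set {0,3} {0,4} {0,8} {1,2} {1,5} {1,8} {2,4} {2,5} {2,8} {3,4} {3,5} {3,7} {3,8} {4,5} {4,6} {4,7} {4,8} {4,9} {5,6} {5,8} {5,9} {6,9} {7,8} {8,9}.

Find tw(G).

A width-3 tree decomposition is:
Bags: B1 = {4, 5, 8, 9}  B2 = {3, 4, 5, 8}  B3 = {4, 5, 6, 9}  B4 = {3, 4, 7, 8}  B5 = {0, 3, 4, 8}  B6 = {2, 4, 5, 8}  B7 = {1, 2, 5, 8}
Tree: B1–B2, B1–B3, B2–B4, B2–B5, B1–B6, B6–B7
Each bag holds 4 vertices, so the decomposition has width 3, which upper-bounds the treewidth. On the other hand G contains the 4-clique {1, 2, 5, 8}. A clique must lie in a single bag of any decomposition, so no decomposition can have width below 3. Therefore the treewidth is 3.

3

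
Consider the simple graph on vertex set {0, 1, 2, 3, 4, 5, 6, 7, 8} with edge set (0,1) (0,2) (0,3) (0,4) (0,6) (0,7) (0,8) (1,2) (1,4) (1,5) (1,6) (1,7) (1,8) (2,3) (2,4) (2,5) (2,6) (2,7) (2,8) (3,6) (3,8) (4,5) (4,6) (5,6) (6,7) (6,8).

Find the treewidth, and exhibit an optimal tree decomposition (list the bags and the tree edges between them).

Treewidth 4.
Bags: B1 = {0, 2, 3, 6, 8}  B2 = {0, 1, 2, 6, 8}  B3 = {0, 1, 2, 4, 6}  B4 = {1, 2, 4, 5, 6}  B5 = {0, 1, 2, 6, 7}
Tree: B1–B2, B2–B3, B3–B4, B2–B5

The largest bag has 5 vertices, giving width 4; this decomposition certifies tw(G) ≤ 4. For the lower bound, the 5 vertices {0, 1, 2, 6, 8} are pairwise adjacent, and any tree decomposition puts a clique entirely inside one bag — forcing width ≥ 4. Combining the bounds, tw(G) = 4.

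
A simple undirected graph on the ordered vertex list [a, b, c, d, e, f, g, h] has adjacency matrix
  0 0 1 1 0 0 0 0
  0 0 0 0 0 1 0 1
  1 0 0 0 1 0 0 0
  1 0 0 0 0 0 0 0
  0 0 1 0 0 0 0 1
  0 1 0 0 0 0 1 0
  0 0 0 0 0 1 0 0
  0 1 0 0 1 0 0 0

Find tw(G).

1

A width-1 tree decomposition is:
Bags: B1 = {f, g}  B2 = {b, f}  B3 = {b, h}  B4 = {e, h}  B5 = {c, e}  B6 = {a, c}  B7 = {a, d}
Tree: B1–B2, B2–B3, B3–B4, B4–B5, B5–B6, B6–B7
Every bag has size at most 2, so the width is 2 − 1 = 1 and tw(G) ≤ 1. G has an edge, so its treewidth is at least 1. Combining the bounds, tw(G) = 1.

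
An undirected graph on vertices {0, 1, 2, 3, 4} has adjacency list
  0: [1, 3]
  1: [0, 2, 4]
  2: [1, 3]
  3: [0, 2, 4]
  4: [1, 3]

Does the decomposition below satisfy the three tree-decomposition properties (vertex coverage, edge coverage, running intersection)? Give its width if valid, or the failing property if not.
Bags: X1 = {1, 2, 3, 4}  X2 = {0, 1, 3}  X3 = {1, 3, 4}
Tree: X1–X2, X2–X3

A tree decomposition must satisfy three properties: every vertex lies in some bag; for every edge, both endpoints lie together in some bag; and for every vertex, the bags containing it form a connected subtree. Here bags containing vertex 4 are not connected in the tree, so the decomposition is invalid.

No — bags containing vertex 4 are not connected in the tree.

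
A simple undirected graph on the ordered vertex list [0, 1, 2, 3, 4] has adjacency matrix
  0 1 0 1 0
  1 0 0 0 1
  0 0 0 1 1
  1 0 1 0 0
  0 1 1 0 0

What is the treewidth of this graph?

A width-2 tree decomposition is:
Bags: B1 = {0, 2, 3}  B2 = {0, 2, 4}  B3 = {0, 1, 4}
Tree: B1–B2, B2–B3
Each bag holds 3 vertices, so the decomposition has width 2, which upper-bounds the treewidth. Since 0–3–2–4–1–0 is a cycle in G, G is not acyclic. Forests are exactly the graphs of treewidth ≤ 1, so tw(G) ≥ 2. The upper and lower bounds meet at 2, so that is the treewidth.

2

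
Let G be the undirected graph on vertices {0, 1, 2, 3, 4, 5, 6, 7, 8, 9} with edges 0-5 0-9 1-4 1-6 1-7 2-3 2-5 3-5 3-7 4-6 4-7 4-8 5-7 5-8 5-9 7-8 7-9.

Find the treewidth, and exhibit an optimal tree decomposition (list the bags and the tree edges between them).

Every bag has size at most 3, so the width is 3 − 1 = 2 and tw(G) ≤ 2. On the other hand G contains the 3-clique {1, 4, 6}. A clique must lie in a single bag of any decomposition, so no decomposition can have width below 2. Combining the bounds, tw(G) = 2.

Treewidth 2.
One such decomposition:
Bags: B1 = {4, 7, 8}  B2 = {5, 7, 8}  B3 = {1, 4, 7}  B4 = {3, 5, 7}  B5 = {5, 7, 9}  B6 = {0, 5, 9}  B7 = {1, 4, 6}  B8 = {2, 3, 5}
Tree: B1–B2, B1–B3, B2–B4, B4–B5, B5–B6, B3–B7, B4–B8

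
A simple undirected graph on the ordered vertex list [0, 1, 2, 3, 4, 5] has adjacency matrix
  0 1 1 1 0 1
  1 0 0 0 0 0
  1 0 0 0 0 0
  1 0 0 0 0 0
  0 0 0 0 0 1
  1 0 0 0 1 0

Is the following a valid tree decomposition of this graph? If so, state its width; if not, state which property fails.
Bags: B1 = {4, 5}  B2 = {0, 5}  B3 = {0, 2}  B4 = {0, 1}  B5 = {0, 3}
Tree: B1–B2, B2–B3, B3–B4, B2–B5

Yes; width 1.

Vertex coverage: the bags together contain {0, 1, 2, 3, 4, 5}, the full vertex set. Edge coverage: each edge of G has both endpoints in at least one bag. Running intersection: for every vertex, the bags containing it form a connected subtree. All three properties hold, so this is a valid tree decomposition of width max|bag| − 1 = 1, and hence tw(G) ≤ 1.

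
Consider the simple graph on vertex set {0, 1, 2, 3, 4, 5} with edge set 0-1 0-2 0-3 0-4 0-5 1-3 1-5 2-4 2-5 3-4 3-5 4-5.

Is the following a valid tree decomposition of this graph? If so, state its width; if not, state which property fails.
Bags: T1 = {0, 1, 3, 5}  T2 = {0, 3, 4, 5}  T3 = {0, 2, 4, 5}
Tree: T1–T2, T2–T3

Every vertex of G appears in some bag (union = {0, 1, 2, 3, 4, 5}); every edge is covered by a bag; and for each vertex v the set of bags containing v is connected in the bag tree. The decomposition is therefore valid. The largest bag has 4 vertices, so the width is 3.

Yes; width 3.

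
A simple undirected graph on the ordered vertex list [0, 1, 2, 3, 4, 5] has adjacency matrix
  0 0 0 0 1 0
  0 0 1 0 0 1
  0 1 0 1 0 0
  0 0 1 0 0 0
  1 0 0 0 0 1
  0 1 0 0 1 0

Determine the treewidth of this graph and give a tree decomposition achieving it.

Each bag holds 2 vertices, so the decomposition has width 1, which upper-bounds the treewidth. Any graph with an edge has treewidth ≥ 1, and G has the edge 0–4. The upper and lower bounds meet at 1, so that is the treewidth.

Treewidth 1.
One optimal decomposition is:
Bags: B1 = {0, 4}  B2 = {4, 5}  B3 = {1, 5}  B4 = {1, 2}  B5 = {2, 3}
Tree: B1–B2, B2–B3, B3–B4, B4–B5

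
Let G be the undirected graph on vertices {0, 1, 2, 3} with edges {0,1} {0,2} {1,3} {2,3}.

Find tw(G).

2

A width-2 tree decomposition is:
Bags: B1 = {1, 2, 3}  B2 = {0, 1, 2}
Tree: B1–B2
The largest bag has 3 vertices, giving width 2; this decomposition certifies tw(G) ≤ 2. For the lower bound, G contains the cycle 1–3–2–0–1, so G is not a forest; only forests have treewidth ≤ 1, hence tw(G) ≥ 2. Hence tw(G) = 2 exactly.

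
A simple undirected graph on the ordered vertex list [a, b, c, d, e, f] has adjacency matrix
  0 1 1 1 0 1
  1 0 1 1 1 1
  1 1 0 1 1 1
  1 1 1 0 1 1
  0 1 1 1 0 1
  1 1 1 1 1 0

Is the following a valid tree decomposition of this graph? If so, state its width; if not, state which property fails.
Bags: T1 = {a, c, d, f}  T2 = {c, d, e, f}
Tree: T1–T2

A tree decomposition must satisfy three properties: every vertex lies in some bag; for every edge, both endpoints lie together in some bag; and for every vertex, the bags containing it form a connected subtree. Here vertex b appears in no bag, so the decomposition is invalid.

No — vertex b appears in no bag.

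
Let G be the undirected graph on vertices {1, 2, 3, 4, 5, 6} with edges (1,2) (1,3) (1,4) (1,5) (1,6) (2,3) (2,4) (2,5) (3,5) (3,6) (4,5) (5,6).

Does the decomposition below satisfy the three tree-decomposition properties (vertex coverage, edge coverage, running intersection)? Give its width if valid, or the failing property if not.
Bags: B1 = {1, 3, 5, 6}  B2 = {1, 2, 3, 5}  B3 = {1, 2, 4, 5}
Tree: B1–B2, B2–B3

Every vertex of G appears in some bag (union = {1, 2, 3, 4, 5, 6}); every edge is covered by a bag; and for each vertex v the set of bags containing v is connected in the bag tree. The decomposition is therefore valid. The largest bag has 4 vertices, so the width is 3.

Yes; width 3.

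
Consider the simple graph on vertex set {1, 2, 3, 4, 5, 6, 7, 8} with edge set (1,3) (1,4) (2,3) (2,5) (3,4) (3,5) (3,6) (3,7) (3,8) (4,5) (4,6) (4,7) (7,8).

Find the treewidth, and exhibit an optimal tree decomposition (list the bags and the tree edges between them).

The largest bag has 3 vertices, giving width 2; this decomposition certifies tw(G) ≤ 2. For the lower bound, the 3 vertices {3, 7, 8} are pairwise adjacent, and any tree decomposition puts a clique entirely inside one bag — forcing width ≥ 2. The upper and lower bounds meet at 2, so that is the treewidth.

Treewidth 2.
One such decomposition:
Bags: B1 = {3, 4, 7}  B2 = {3, 4, 6}  B3 = {3, 4, 5}  B4 = {3, 7, 8}  B5 = {1, 3, 4}  B6 = {2, 3, 5}
Tree: B1–B2, B2–B3, B1–B4, B3–B5, B3–B6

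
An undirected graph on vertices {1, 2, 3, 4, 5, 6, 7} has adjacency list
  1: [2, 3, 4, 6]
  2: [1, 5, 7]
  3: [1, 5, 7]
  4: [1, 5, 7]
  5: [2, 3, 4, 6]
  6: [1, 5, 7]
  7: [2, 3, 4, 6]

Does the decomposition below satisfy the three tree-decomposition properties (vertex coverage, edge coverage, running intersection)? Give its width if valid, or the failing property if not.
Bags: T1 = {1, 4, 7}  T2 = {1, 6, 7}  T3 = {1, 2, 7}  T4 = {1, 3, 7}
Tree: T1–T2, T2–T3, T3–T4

A tree decomposition must satisfy three properties: every vertex lies in some bag; for every edge, both endpoints lie together in some bag; and for every vertex, the bags containing it form a connected subtree. Here vertex 5 appears in no bag, so the decomposition is invalid.

No — vertex 5 appears in no bag.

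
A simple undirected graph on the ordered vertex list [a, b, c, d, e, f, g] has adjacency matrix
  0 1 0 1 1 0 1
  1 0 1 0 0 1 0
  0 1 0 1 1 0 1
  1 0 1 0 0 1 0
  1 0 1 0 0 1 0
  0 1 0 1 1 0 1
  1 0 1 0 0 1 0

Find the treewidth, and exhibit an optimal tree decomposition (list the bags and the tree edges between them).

Every bag has size at most 4, so the width is 4 − 1 = 3 and tw(G) ≤ 3. For the lower bound: the 4 vertex sets {a,b}, {d,f}, {c}, {e} are disjoint, each induces a connected subgraph, and every pair is joined by at least one edge of G. Contracting each set to a single vertex therefore yields K_{4} as a minor, and since treewidth is minor-monotone, tw(G) ≥ tw(K_{4}) = 3. Combining the bounds, tw(G) = 3.

Treewidth 3.
One optimal decomposition is:
Bags: B1 = {a, b, c, f}  B2 = {a, c, d, f}  B3 = {a, c, e, f}  B4 = {a, c, f, g}
Tree: B1–B2, B2–B3, B3–B4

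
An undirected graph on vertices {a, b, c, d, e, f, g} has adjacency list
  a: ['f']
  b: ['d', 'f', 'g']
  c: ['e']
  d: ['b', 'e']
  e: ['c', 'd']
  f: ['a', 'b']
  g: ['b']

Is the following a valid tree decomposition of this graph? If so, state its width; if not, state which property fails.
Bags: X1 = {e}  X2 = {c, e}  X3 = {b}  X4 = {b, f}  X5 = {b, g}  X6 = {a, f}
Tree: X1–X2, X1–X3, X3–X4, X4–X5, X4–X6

No — vertex d appears in no bag.

A tree decomposition must satisfy three properties: every vertex lies in some bag; for every edge, both endpoints lie together in some bag; and for every vertex, the bags containing it form a connected subtree. Here vertex d appears in no bag, so the decomposition is invalid.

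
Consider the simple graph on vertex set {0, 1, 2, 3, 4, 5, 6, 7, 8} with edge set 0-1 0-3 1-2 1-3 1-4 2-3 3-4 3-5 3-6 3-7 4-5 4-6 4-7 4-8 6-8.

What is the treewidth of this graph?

A width-2 tree decomposition is:
Bags: B1 = {1, 3, 4}  B2 = {3, 4, 5}  B3 = {3, 4, 7}  B4 = {0, 1, 3}  B5 = {1, 2, 3}  B6 = {3, 4, 6}  B7 = {4, 6, 8}
Tree: B1–B2, B2–B3, B1–B4, B4–B5, B1–B6, B6–B7
The largest bag has 3 vertices, giving width 2; this decomposition certifies tw(G) ≤ 2. On the other hand G contains the 3-clique {4, 6, 8}. A clique must lie in a single bag of any decomposition, so no decomposition can have width below 2. Therefore the treewidth is 2.

2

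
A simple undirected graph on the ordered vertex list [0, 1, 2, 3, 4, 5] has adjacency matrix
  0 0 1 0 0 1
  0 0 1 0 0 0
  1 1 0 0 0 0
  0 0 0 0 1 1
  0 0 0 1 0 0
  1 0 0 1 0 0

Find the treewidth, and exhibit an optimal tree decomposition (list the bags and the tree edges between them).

Treewidth 1.
One such decomposition:
Bags: B1 = {1, 2}  B2 = {0, 2}  B3 = {0, 5}  B4 = {3, 5}  B5 = {3, 4}
Tree: B1–B2, B2–B3, B3–B4, B4–B5

The largest bag has 2 vertices, giving width 1; this decomposition certifies tw(G) ≤ 1. Any graph with an edge has treewidth ≥ 1, and G has the edge 1–2. Therefore the treewidth is 1.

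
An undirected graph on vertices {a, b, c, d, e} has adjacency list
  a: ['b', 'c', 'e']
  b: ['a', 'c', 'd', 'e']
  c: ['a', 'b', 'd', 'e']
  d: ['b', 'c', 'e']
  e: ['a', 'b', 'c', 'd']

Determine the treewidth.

3

A width-3 tree decomposition is:
Bags: B1 = {a, b, c, e}  B2 = {b, c, d, e}
Tree: B1–B2
Each bag holds 4 vertices, so the decomposition has width 3, which upper-bounds the treewidth. Conversely, {b, c, d, e} is a clique of size 4, and the vertices of any clique must share a bag in every tree decomposition; so some bag has ≥ 4 vertices and tw(G) ≥ 3. The upper and lower bounds meet at 3, so that is the treewidth.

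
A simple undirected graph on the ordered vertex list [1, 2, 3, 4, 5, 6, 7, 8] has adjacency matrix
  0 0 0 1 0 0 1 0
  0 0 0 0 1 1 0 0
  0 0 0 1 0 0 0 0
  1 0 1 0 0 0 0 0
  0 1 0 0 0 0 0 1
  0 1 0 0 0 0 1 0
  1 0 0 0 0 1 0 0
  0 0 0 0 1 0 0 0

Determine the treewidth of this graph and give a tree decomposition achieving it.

The largest bag has 2 vertices, giving width 1; this decomposition certifies tw(G) ≤ 1. Any graph with an edge has treewidth ≥ 1, and G has the edge 8–5. The upper and lower bounds meet at 1, so that is the treewidth.

Treewidth 1.
Bags: B1 = {5, 8}  B2 = {2, 5}  B3 = {2, 6}  B4 = {6, 7}  B5 = {1, 7}  B6 = {1, 4}  B7 = {3, 4}
Tree: B1–B2, B2–B3, B3–B4, B4–B5, B5–B6, B6–B7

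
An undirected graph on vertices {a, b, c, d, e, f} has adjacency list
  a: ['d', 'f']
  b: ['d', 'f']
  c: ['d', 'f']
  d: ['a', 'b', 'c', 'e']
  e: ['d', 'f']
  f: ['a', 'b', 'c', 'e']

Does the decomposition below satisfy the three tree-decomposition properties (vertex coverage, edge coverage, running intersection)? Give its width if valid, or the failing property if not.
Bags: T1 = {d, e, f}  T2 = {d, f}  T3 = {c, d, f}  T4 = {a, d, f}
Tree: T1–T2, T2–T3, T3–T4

No — vertex b appears in no bag.

A tree decomposition must satisfy three properties: every vertex lies in some bag; for every edge, both endpoints lie together in some bag; and for every vertex, the bags containing it form a connected subtree. Here vertex b appears in no bag, so the decomposition is invalid.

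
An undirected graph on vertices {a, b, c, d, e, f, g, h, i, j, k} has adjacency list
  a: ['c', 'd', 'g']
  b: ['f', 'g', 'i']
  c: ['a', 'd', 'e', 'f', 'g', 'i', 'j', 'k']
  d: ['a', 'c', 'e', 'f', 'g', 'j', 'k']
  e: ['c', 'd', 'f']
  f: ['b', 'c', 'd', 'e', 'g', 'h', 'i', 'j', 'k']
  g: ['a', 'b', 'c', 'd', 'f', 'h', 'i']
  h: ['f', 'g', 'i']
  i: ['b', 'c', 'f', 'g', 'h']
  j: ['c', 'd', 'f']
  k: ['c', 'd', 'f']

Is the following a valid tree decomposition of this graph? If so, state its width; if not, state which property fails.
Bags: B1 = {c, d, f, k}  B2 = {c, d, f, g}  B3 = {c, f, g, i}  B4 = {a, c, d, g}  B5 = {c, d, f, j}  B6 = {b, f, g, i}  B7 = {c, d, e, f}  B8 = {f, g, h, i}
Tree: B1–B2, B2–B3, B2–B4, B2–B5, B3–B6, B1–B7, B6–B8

Yes; width 3.

Vertex coverage: the bags together contain {a, b, c, d, e, f, g, h, i, j, k}, the full vertex set. Edge coverage: each edge of G has both endpoints in at least one bag. Running intersection: for every vertex, the bags containing it form a connected subtree. All three properties hold, so this is a valid tree decomposition of width max|bag| − 1 = 3, and hence tw(G) ≤ 3.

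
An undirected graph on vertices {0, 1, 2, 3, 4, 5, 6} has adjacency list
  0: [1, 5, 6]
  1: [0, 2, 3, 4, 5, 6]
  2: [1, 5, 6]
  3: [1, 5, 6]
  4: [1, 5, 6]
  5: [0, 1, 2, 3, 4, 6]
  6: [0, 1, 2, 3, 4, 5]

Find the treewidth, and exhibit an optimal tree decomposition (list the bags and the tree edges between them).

Each bag holds 4 vertices, so the decomposition has width 3, which upper-bounds the treewidth. Conversely, {0, 1, 5, 6} is a clique of size 4, and the vertices of any clique must share a bag in every tree decomposition; so some bag has ≥ 4 vertices and tw(G) ≥ 3. Hence tw(G) = 3 exactly.

Treewidth 3.
Bags: B1 = {1, 3, 5, 6}  B2 = {0, 1, 5, 6}  B3 = {1, 2, 5, 6}  B4 = {1, 4, 5, 6}
Tree: B1–B2, B2–B3, B1–B4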